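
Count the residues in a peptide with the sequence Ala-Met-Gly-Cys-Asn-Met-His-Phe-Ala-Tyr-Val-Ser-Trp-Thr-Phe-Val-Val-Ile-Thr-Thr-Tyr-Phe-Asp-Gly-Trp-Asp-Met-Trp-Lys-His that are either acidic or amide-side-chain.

3

Acidic: D, E. Amide-side-chain: N, Q.
Acidic residues here: Asp23, Asp26 (2).
Amide-side-chain residues here: Asn5 (1).
The two groups share no amino acid, so total = 2 + 1 = 3.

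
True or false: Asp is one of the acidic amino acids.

Only D (aspartate) and E (glutamate) carry a side-chain carboxylic acid.
Aspartate is in this group.

True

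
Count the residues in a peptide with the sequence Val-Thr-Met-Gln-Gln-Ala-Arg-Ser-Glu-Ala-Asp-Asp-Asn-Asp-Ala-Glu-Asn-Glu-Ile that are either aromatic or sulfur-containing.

1

Aromatic: F, W, Y. Sulfur-containing: C, M.
Aromatic residues here: none (0).
Sulfur-containing residues here: Met3 (1).
The two groups share no amino acid, so total = 0 + 1 = 1.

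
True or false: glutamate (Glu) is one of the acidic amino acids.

Aspartate (D) and glutamate (E) have carboxylic-acid side chains and are the acidic amino acids.
Glutamate is in this group.

True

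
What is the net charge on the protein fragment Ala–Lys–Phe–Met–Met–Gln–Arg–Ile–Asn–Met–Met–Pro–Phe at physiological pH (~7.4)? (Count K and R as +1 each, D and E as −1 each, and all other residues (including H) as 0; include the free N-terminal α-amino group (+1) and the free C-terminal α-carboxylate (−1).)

+2

Positive (K, R): Lys2, Arg7 → +2.
Negative (D, E): none → −0.
The N-terminus (+1) and C-terminus (−1) cancel.
Net charge = (+2) + (−0) = +2.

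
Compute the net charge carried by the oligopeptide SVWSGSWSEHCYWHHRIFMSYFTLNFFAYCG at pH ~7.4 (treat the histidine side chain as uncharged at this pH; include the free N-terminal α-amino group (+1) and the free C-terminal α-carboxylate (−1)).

At pH ~7.4 the Lys and Arg side chains are protonated (+1), the Asp and Glu side chains are deprotonated (−1), and with His taken as neutral all other side chains carry no charge.
Positive (K, R): R16 → +1.
Negative (D, E): E9 → −1.
The N-terminus (+1) and C-terminus (−1) cancel.
Net charge = (+1) + (−1) = 0.

0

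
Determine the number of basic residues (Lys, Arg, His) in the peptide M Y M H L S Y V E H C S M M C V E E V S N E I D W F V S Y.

Matching residues: H4, H10.

2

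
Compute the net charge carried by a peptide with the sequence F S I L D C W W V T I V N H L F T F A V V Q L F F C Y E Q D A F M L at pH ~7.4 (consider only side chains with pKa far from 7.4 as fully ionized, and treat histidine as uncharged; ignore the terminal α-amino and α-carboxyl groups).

Near pH 7.4, K and R contribute +1 each, D and E contribute −1 each, and every other side chain (His included, as stated) is uncharged.
Positive (K, R): none → +0.
Negative (D, E): D5, E28, D30 → −3.
Net charge = (+0) + (−3) = −3.

-3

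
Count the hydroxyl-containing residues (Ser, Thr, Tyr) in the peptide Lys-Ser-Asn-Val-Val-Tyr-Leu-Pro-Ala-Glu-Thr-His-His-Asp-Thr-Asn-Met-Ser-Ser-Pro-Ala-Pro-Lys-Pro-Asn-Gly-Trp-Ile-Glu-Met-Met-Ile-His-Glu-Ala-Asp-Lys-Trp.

6

Matching residues: Ser2, Tyr6, Thr11, Thr15, Ser18, Ser19.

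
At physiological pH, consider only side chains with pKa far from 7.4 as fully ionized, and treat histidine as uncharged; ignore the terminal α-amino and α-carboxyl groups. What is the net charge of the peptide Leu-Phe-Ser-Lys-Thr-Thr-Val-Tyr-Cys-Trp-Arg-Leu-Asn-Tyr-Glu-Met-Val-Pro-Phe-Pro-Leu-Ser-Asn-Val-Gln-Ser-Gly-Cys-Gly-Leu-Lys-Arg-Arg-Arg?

Near pH 7.4, K and R contribute +1 each, D and E contribute −1 each, and every other side chain (His included, as stated) is uncharged.
Positive (K, R): Lys4, Arg11, Lys31, Arg32, Arg33, Arg34 → +6.
Negative (D, E): Glu15 → −1.
Net charge = (+6) + (−1) = +5.

+5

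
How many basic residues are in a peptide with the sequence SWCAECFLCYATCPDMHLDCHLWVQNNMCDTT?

Lysine (K), arginine (R), and histidine (H) have basic, nitrogen-containing side chains.
Matching residues: H17, H21.

2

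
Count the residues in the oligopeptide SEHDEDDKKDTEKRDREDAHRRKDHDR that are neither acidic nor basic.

Acidic: D, E. Basic: K, R, H. All other residues are neither.
Matching residues: S1, T11, A19.

3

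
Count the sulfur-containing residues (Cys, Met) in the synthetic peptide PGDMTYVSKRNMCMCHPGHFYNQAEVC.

Matching residues: M4, M12, C13, M14, C15, C27.

6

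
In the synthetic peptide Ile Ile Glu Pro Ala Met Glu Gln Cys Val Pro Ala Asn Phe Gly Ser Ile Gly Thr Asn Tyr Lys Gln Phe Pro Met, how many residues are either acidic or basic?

3

Acidic: D, E. Basic: H, K, R.
Acidic residues here: Glu3, Glu7 (2).
Basic residues here: Lys22 (1).
The two groups share no amino acid, so total = 2 + 1 = 3.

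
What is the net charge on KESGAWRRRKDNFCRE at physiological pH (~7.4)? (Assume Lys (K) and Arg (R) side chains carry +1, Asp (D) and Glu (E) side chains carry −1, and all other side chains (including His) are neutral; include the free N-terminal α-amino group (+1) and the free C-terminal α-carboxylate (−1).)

+3

Positive (K, R): K1, R7, R8, R9, K10, R15 → +6.
Negative (D, E): E2, D11, E16 → −3.
The N-terminus (+1) and C-terminus (−1) cancel.
Net charge = (+6) + (−3) = +3.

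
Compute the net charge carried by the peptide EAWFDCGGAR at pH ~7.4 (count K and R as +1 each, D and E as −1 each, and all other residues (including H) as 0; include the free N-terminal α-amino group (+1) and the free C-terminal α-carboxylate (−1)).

-1

Positive (K, R): R10 → +1.
Negative (D, E): E1, D5 → −2.
The N-terminus (+1) and C-terminus (−1) cancel.
Net charge = (+1) + (−2) = −1.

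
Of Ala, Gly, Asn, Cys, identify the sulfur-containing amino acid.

Only Cys (C) and Met (M) have a sulfur atom in the side chain.
Of the listed options, only Cys belongs to this group.

Cys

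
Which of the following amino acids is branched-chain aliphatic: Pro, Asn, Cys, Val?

Valine (V), leucine (L), and isoleucine (I) are the branched-chain amino acids.
Of the listed options, only Val belongs to this group.

Val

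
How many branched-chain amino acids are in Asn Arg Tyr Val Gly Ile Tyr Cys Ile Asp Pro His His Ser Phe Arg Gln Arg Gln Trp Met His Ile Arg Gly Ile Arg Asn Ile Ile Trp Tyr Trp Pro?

7

Valine (V), leucine (L), and isoleucine (I) are the branched-chain amino acids.
Matching residues: Val4, Ile6, Ile9, Ile23, Ile26, Ile29, Ile30.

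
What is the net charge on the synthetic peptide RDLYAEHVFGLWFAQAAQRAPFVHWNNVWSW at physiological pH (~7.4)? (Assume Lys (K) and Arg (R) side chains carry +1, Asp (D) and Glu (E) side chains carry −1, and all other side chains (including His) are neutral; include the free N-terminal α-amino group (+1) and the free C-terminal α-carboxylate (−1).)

0

Positive (K, R): R1, R19 → +2.
Negative (D, E): D2, E6 → −2.
The N-terminus (+1) and C-terminus (−1) cancel.
Net charge = (+2) + (−2) = 0.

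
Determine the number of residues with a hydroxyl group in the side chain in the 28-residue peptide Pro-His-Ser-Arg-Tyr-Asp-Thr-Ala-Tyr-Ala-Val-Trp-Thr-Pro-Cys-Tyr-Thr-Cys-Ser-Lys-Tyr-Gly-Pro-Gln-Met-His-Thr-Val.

10

The –OH-bearing residues are Ser, Thr (aliphatic alcohols), and Tyr (phenol).
Matching residues: Ser3, Tyr5, Thr7, Tyr9, Thr13, Tyr16, Thr17, Ser19, Tyr21, Thr27.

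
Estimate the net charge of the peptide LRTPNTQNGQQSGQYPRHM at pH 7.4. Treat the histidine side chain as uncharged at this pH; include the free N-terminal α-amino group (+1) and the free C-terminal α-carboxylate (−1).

Near pH 7.4, K and R contribute +1 each, D and E contribute −1 each, and every other side chain (His included, as stated) is uncharged.
Positive (K, R): R2, R17 → +2.
Negative (D, E): none → −0.
The N-terminus (+1) and C-terminus (−1) cancel.
Net charge = (+2) + (−0) = +2.

+2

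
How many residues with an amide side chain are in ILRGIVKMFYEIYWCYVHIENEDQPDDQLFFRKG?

3

The amide-side-chain residues are Asn (N) and Gln (Q).
Matching residues: N21, Q24, Q28.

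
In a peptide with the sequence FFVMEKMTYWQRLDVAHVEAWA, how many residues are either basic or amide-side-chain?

Basic: H, K, R. Amide-side-chain: N, Q.
Basic residues here: K6, R12, H17 (3).
Amide-side-chain residues here: Q11 (1).
The two groups share no amino acid, so total = 3 + 1 = 4.

4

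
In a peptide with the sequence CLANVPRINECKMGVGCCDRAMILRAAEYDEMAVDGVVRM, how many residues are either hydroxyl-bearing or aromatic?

1

Hydroxyl-bearing: S, T, Y. Aromatic: F, W, Y.
Hydroxyl-bearing residues here: Y29 (1).
Aromatic residues here: Y29 (1).
Y is in both groups, so the 1 Y residue must not be double-counted.
Total = 1 + 1 − 1 = 1.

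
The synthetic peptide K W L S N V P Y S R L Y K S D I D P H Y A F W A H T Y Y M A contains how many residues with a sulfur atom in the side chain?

1

Cysteine (C, thiol) and methionine (M, thioether) are the two sulfur-containing amino acids.
Matching residues: M29.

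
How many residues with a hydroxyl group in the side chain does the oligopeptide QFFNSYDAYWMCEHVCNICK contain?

3

S, T, and Y are the three residues with a side-chain hydroxyl.
Matching residues: S5, Y6, Y9.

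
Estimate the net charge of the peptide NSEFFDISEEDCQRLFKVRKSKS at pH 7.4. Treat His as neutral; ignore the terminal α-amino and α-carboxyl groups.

The side chains ionized at physiological pH are Lys/Arg (+1) and Asp/Glu (−1); with His treated as neutral, nothing else contributes.
Positive (K, R): R14, K17, R19, K20, K22 → +5.
Negative (D, E): E3, D6, E9, E10, D11 → −5.
Net charge = (+5) + (−5) = 0.

0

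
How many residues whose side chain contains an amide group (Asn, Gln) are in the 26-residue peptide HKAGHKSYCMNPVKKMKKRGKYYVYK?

Matching residues: N11.

1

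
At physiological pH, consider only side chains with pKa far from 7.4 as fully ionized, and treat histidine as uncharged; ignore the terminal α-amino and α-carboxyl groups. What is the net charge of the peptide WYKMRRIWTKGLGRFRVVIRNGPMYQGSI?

+7

The side chains ionized at physiological pH are Lys/Arg (+1) and Asp/Glu (−1); with His treated as neutral, nothing else contributes.
Positive (K, R): K3, R5, R6, K10, R14, R16, R20 → +7.
Negative (D, E): none → −0.
Net charge = (+7) + (−0) = +7.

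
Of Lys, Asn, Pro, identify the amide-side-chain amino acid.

Asn

Asparagine (N) and glutamine (Q) have uncharged amide side chains.
Of the listed options, only Asn belongs to this group.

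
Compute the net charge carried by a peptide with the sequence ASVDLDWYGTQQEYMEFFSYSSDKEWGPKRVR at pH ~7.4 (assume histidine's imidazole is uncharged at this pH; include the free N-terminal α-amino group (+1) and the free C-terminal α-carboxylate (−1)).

At pH ~7.4 the Lys and Arg side chains are protonated (+1), the Asp and Glu side chains are deprotonated (−1), and with His taken as neutral all other side chains carry no charge.
Positive (K, R): K24, K29, R30, R32 → +4.
Negative (D, E): D4, D6, E13, E16, D23, E25 → −6.
The N-terminus (+1) and C-terminus (−1) cancel.
Net charge = (+4) + (−6) = −2.

-2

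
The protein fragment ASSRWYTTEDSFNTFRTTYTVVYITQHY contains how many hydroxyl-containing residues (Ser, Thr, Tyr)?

14

Matching residues: S2, S3, Y6, T7, T8, S11, T14, T17, T18, Y19, T20, Y23, T25, Y28.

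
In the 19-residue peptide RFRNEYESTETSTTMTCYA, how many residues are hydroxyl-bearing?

The –OH-bearing residues are Ser, Thr (aliphatic alcohols), and Tyr (phenol).
Matching residues: Y6, S8, T9, T11, S12, T13, T14, T16, Y18.

9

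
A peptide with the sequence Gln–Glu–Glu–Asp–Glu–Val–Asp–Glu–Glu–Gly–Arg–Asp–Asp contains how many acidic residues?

9

Only D (aspartate) and E (glutamate) carry a side-chain carboxylic acid.
Matching residues: Glu2, Glu3, Asp4, Glu5, Asp7, Glu8, Glu9, Asp12, Asp13.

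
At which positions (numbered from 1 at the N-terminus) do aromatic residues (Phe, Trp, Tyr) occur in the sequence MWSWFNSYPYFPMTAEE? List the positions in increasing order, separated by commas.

Matching residues: W2, W4, F5, Y8, Y10, F11.

2, 4, 5, 8, 10, 11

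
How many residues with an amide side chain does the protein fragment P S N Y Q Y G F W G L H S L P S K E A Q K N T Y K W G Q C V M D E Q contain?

6

Asparagine (N) and glutamine (Q) have uncharged amide side chains.
Matching residues: N3, Q5, Q20, N22, Q28, Q34.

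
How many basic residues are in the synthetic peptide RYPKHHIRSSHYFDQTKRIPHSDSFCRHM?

Lysine (K), arginine (R), and histidine (H) have basic, nitrogen-containing side chains.
Matching residues: R1, K4, H5, H6, R8, H11, K17, R18, H21, R27, H28.

11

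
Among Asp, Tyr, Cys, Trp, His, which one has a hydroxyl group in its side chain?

Tyr

Serine (S), threonine (T), and tyrosine (Y) each carry a hydroxyl group on the side chain.
Of the listed options, only Tyr belongs to this group.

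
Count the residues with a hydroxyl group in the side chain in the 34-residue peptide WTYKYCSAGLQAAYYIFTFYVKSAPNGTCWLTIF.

11

S, T, and Y are the three residues with a side-chain hydroxyl.
Matching residues: T2, Y3, Y5, S7, Y14, Y15, T18, Y20, S23, T28, T32.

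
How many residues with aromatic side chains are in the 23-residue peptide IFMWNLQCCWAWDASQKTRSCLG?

4

Phenylalanine (F), tryptophan (W), and tyrosine (Y) have aromatic ring side chains.
Matching residues: F2, W4, W10, W12.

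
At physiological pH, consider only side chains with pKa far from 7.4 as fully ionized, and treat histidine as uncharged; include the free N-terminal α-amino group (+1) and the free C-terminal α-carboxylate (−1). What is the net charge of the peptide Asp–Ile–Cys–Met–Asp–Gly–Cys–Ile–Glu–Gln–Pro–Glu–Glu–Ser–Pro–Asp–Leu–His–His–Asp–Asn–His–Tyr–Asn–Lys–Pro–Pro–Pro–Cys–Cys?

The side chains ionized at physiological pH are Lys/Arg (+1) and Asp/Glu (−1); with His treated as neutral, nothing else contributes.
Positive (K, R): Lys25 → +1.
Negative (D, E): Asp1, Asp5, Glu9, Glu12, Glu13, Asp16, Asp20 → −7.
The N-terminus (+1) and C-terminus (−1) cancel.
Net charge = (+1) + (−7) = −6.

-6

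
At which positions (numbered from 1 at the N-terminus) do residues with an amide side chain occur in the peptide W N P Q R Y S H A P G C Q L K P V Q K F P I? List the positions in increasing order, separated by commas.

Asparagine (N) and glutamine (Q) have uncharged amide side chains.
Matching residues: N2, Q4, Q13, Q18.

2, 4, 13, 18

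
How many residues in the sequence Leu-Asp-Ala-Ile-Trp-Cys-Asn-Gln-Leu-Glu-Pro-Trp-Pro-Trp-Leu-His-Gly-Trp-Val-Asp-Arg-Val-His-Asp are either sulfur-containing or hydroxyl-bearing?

Sulfur-containing: C, M. Hydroxyl-bearing: S, T, Y.
Sulfur-containing residues here: Cys6 (1).
Hydroxyl-bearing residues here: none (0).
The two groups share no amino acid, so total = 1 + 0 = 1.

1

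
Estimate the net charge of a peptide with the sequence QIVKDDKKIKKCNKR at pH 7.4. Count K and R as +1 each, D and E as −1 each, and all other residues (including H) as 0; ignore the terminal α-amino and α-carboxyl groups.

+5

Positive (K, R): K4, K7, K8, K10, K11, K14, R15 → +7.
Negative (D, E): D5, D6 → −2.
Net charge = (+7) + (−2) = +5.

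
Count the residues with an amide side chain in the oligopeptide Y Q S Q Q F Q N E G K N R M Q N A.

Asparagine (N) and glutamine (Q) have uncharged amide side chains.
Matching residues: Q2, Q4, Q5, Q7, N8, N12, Q15, N16.

8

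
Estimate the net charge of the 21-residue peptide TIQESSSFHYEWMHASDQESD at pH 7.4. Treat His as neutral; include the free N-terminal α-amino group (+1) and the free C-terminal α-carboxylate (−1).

At pH ~7.4 the Lys and Arg side chains are protonated (+1), the Asp and Glu side chains are deprotonated (−1), and with His taken as neutral all other side chains carry no charge.
Positive (K, R): none → +0.
Negative (D, E): E4, E11, D17, E19, D21 → −5.
The N-terminus (+1) and C-terminus (−1) cancel.
Net charge = (+0) + (−5) = −5.

-5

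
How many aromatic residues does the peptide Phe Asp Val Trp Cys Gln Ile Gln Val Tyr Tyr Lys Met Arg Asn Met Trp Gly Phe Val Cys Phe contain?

The aromatic amino acids are Phe (F, benzyl), Trp (W, indole), and Tyr (Y, phenol).
Matching residues: Phe1, Trp4, Tyr10, Tyr11, Trp17, Phe19, Phe22.

7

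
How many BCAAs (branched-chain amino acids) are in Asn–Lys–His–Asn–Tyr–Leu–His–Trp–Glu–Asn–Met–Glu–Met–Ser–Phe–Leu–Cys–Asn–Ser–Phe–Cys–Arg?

V, L, and I make up the branched-chain aliphatic group.
Matching residues: Leu6, Leu16.

2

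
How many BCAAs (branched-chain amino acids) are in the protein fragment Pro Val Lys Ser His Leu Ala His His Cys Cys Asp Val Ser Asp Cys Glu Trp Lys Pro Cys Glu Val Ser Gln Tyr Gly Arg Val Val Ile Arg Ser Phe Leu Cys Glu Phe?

8

Valine (V), leucine (L), and isoleucine (I) are the branched-chain amino acids.
Matching residues: Val2, Leu6, Val13, Val23, Val29, Val30, Ile31, Leu35.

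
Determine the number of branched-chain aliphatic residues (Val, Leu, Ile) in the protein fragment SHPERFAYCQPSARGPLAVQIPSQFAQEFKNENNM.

3

Matching residues: L17, V19, I21.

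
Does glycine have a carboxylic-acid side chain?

No

Aspartate (D) and glutamate (E) have carboxylic-acid side chains and are the acidic amino acids.
Glycine is not in this group.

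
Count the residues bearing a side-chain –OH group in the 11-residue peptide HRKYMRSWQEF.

S, T, and Y are the three residues with a side-chain hydroxyl.
Matching residues: Y4, S7.

2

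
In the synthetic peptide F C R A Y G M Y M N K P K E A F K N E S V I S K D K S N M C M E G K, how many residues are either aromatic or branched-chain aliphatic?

6

Aromatic: F, W, Y. Branched-chain aliphatic: I, L, V.
Aromatic residues here: F1, Y5, Y8, F16 (4).
Branched-chain aliphatic residues here: V21, I22 (2).
The two groups share no amino acid, so total = 4 + 2 = 6.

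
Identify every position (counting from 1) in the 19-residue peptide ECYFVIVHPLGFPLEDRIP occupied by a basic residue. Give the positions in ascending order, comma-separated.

The basic amino acids are Lys (K), Arg (R), and His (H).
Matching residues: H8, R17.

8, 17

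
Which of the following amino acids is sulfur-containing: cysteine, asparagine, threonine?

The sulfur-bearing residues are cysteine (–SH) and methionine (–S–CH₃).
Of the listed options, only cysteine belongs to this group.

cysteine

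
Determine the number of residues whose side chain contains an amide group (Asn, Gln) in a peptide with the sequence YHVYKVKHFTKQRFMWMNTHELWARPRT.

Matching residues: Q12, N18.

2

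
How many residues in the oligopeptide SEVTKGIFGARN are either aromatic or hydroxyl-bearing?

Aromatic: F, W, Y. Hydroxyl-bearing: S, T, Y.
Aromatic residues here: F8 (1).
Hydroxyl-bearing residues here: S1, T4 (2).
(Y belongs to both groups, but none appear in this sequence.) Total = 1 + 2 = 3.

3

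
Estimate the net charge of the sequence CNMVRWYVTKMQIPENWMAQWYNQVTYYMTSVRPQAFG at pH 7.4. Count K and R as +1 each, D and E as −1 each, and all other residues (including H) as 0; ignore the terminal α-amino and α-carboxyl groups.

Positive (K, R): R5, K10, R33 → +3.
Negative (D, E): E15 → −1.
Net charge = (+3) + (−1) = +2.

+2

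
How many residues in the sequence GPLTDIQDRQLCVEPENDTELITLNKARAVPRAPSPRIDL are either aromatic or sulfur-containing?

Aromatic: F, W, Y. Sulfur-containing: C, M.
Aromatic residues here: none (0).
Sulfur-containing residues here: C12 (1).
The two groups share no amino acid, so total = 0 + 1 = 1.

1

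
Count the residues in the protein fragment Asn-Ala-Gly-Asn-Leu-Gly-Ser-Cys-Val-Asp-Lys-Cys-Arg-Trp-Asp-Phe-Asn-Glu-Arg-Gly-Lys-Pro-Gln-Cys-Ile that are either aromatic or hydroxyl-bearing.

Aromatic: F, W, Y. Hydroxyl-bearing: S, T, Y.
Aromatic residues here: Trp14, Phe16 (2).
Hydroxyl-bearing residues here: Ser7 (1).
(Y belongs to both groups, but none appear in this sequence.) Total = 2 + 1 = 3.

3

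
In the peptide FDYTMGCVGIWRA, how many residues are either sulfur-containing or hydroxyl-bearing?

4

Sulfur-containing: C, M. Hydroxyl-bearing: S, T, Y.
Sulfur-containing residues here: M5, C7 (2).
Hydroxyl-bearing residues here: Y3, T4 (2).
The two groups share no amino acid, so total = 2 + 2 = 4.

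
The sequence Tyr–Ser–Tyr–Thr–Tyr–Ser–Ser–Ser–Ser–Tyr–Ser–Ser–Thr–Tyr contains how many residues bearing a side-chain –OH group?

14

S, T, and Y are the three residues with a side-chain hydroxyl.
Matching residues: Tyr1, Ser2, Tyr3, Thr4, Tyr5, Ser6, Ser7, Ser8, Ser9, Tyr10, Ser11, Ser12, Thr13, Tyr14.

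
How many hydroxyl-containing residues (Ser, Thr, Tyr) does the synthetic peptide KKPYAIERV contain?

1

Matching residues: Y4.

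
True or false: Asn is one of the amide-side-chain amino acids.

Only N (asparagine) and Q (glutamine) carry a side-chain carboxamide.
Asparagine is in this group.

True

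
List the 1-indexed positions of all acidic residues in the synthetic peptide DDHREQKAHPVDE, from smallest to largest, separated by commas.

1, 2, 5, 12, 13

Only D (aspartate) and E (glutamate) carry a side-chain carboxylic acid.
Matching residues: D1, D2, E5, D12, E13.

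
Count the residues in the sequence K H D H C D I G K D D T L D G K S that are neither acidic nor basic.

Acidic: D, E. Basic: K, R, H. All other residues are neither.
Matching residues: C5, I7, G8, T12, L13, G15, S17.

7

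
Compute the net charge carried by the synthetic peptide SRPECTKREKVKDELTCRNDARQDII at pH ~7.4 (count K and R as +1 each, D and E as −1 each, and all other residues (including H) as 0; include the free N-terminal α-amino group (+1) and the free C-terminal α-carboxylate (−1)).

+1

Positive (K, R): R2, K7, R8, K10, K12, R18, R22 → +7.
Negative (D, E): E4, E9, D13, E14, D20, D24 → −6.
The N-terminus (+1) and C-terminus (−1) cancel.
Net charge = (+7) + (−6) = +1.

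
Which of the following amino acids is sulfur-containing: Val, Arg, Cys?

Cys

Cysteine (C, thiol) and methionine (M, thioether) are the two sulfur-containing amino acids.
Of the listed options, only Cys belongs to this group.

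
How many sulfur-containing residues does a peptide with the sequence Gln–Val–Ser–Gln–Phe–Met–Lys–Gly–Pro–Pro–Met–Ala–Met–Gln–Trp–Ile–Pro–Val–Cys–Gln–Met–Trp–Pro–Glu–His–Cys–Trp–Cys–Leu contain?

Only Cys (C) and Met (M) have a sulfur atom in the side chain.
Matching residues: Met6, Met11, Met13, Cys19, Met21, Cys26, Cys28.

7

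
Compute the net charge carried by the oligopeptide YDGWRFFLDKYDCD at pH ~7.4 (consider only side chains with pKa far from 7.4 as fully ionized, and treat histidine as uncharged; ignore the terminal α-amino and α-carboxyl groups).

-2

Near pH 7.4, K and R contribute +1 each, D and E contribute −1 each, and every other side chain (His included, as stated) is uncharged.
Positive (K, R): R5, K10 → +2.
Negative (D, E): D2, D9, D12, D14 → −4.
Net charge = (+2) + (−4) = −2.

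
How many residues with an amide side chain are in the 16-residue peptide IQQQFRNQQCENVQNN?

10

Only N (asparagine) and Q (glutamine) carry a side-chain carboxamide.
Matching residues: Q2, Q3, Q4, N7, Q8, Q9, N12, Q14, N15, N16.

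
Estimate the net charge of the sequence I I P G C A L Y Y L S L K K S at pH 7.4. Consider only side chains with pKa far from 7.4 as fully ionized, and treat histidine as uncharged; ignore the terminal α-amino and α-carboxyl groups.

Near pH 7.4, K and R contribute +1 each, D and E contribute −1 each, and every other side chain (His included, as stated) is uncharged.
Positive (K, R): K13, K14 → +2.
Negative (D, E): none → −0.
Net charge = (+2) + (−0) = +2.

+2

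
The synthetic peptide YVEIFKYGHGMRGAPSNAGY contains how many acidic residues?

1

Only D (aspartate) and E (glutamate) carry a side-chain carboxylic acid.
Matching residues: E3.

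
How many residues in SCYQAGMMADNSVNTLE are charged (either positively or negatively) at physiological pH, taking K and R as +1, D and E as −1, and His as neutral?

Charged side chains at pH ~7.4: K, R (positive); D, E (negative).
Matching residues: D10, E17.

2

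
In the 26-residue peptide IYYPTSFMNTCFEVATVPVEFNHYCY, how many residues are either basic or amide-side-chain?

3

Basic: H, K, R. Amide-side-chain: N, Q.
Basic residues here: H23 (1).
Amide-side-chain residues here: N9, N22 (2).
The two groups share no amino acid, so total = 1 + 2 = 3.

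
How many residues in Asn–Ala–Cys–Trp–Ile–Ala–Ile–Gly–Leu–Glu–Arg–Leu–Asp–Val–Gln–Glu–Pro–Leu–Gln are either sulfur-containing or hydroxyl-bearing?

Sulfur-containing: C, M. Hydroxyl-bearing: S, T, Y.
Sulfur-containing residues here: Cys3 (1).
Hydroxyl-bearing residues here: none (0).
The two groups share no amino acid, so total = 1 + 0 = 1.

1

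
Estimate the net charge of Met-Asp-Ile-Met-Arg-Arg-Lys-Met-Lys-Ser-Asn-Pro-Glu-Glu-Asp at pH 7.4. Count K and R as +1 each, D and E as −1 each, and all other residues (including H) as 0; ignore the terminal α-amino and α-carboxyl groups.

0

Positive (K, R): Arg5, Arg6, Lys7, Lys9 → +4.
Negative (D, E): Asp2, Glu13, Glu14, Asp15 → −4.
Net charge = (+4) + (−4) = 0.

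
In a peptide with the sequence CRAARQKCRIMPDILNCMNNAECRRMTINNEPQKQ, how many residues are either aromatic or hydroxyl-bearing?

Aromatic: F, W, Y. Hydroxyl-bearing: S, T, Y.
Aromatic residues here: none (0).
Hydroxyl-bearing residues here: T27 (1).
(Y belongs to both groups, but none appear in this sequence.) Total = 0 + 1 = 1.

1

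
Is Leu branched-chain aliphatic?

Yes

Valine (V), leucine (L), and isoleucine (I) are the branched-chain amino acids.
Leucine is in this group.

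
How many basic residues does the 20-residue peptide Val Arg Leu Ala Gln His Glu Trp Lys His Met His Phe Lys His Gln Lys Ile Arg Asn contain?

9

K, R, and H are the three residues with basic side chains (ε-amine, guanidinium, and imidazole respectively).
Matching residues: Arg2, His6, Lys9, His10, His12, Lys14, His15, Lys17, Arg19.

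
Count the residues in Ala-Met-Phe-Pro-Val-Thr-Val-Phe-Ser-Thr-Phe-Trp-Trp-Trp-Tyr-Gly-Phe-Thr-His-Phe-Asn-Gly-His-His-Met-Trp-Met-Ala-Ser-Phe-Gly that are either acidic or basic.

Acidic: D, E. Basic: H, K, R.
Acidic residues here: none (0).
Basic residues here: His19, His23, His24 (3).
The two groups share no amino acid, so total = 0 + 3 = 3.

3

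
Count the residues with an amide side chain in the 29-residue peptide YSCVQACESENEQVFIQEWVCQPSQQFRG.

The amide-side-chain residues are Asn (N) and Gln (Q).
Matching residues: Q5, N11, Q13, Q17, Q22, Q25, Q26.

7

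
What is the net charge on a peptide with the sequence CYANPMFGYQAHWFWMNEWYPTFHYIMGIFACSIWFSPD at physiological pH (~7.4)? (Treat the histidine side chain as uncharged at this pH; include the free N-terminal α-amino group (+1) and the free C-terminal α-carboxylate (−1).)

At pH ~7.4 the Lys and Arg side chains are protonated (+1), the Asp and Glu side chains are deprotonated (−1), and with His taken as neutral all other side chains carry no charge.
Positive (K, R): none → +0.
Negative (D, E): E18, D39 → −2.
The N-terminus (+1) and C-terminus (−1) cancel.
Net charge = (+0) + (−2) = −2.

-2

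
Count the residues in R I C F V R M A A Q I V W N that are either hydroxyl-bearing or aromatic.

Hydroxyl-bearing: S, T, Y. Aromatic: F, W, Y.
Hydroxyl-bearing residues here: none (0).
Aromatic residues here: F4, W13 (2).
(Y belongs to both groups, but none appear in this sequence.) Total = 0 + 2 = 2.

2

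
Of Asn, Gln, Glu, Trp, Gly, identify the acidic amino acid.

Glu

The acidic residues are Asp (D) and Glu (E), whose side chains end in a carboxylate group.
Of the listed options, only Glu belongs to this group.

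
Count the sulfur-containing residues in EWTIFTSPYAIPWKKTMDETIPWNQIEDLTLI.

1

The sulfur-bearing residues are cysteine (–SH) and methionine (–S–CH₃).
Matching residues: M17.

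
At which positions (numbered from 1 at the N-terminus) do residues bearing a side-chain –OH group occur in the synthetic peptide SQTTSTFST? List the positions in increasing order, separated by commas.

1, 3, 4, 5, 6, 8, 9

Serine (S), threonine (T), and tyrosine (Y) each carry a hydroxyl group on the side chain.
Matching residues: S1, T3, T4, S5, T6, S8, T9.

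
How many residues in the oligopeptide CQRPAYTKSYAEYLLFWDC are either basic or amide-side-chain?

Basic: H, K, R. Amide-side-chain: N, Q.
Basic residues here: R3, K8 (2).
Amide-side-chain residues here: Q2 (1).
The two groups share no amino acid, so total = 2 + 1 = 3.

3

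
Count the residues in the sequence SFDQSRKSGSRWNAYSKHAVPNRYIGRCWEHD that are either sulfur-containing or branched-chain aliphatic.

3

Sulfur-containing: C, M. Branched-chain aliphatic: I, L, V.
Sulfur-containing residues here: C28 (1).
Branched-chain aliphatic residues here: V20, I25 (2).
The two groups share no amino acid, so total = 1 + 2 = 3.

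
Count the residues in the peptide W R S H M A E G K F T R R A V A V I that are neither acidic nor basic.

Acidic: D, E. Basic: K, R, H. All other residues are neither.
Matching residues: W1, S3, M5, A6, G8, F10, T11, A14, V15, A16, V17, I18.

12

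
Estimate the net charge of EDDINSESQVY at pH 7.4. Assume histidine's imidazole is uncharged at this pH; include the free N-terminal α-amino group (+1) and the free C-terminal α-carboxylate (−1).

Near pH 7.4, K and R contribute +1 each, D and E contribute −1 each, and every other side chain (His included, as stated) is uncharged.
Positive (K, R): none → +0.
Negative (D, E): E1, D2, D3, E7 → −4.
The N-terminus (+1) and C-terminus (−1) cancel.
Net charge = (+0) + (−4) = −4.

-4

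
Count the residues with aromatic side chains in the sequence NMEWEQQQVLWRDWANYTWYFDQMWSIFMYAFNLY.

The aromatic amino acids are Phe (F, benzyl), Trp (W, indole), and Tyr (Y, phenol).
Matching residues: W4, W11, W14, Y17, W19, Y20, F21, W25, F28, Y30, F32, Y35.

12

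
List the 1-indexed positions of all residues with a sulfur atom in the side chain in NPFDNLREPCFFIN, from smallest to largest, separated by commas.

Cysteine (C, thiol) and methionine (M, thioether) are the two sulfur-containing amino acids.
Matching residues: C10.

10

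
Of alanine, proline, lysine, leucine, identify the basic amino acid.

lysine

K, R, and H are the three residues with basic side chains (ε-amine, guanidinium, and imidazole respectively).
Of the listed options, only lysine belongs to this group.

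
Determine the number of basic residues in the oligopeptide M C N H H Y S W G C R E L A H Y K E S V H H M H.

8

K, R, and H are the three residues with basic side chains (ε-amine, guanidinium, and imidazole respectively).
Matching residues: H4, H5, R11, H15, K17, H21, H22, H24.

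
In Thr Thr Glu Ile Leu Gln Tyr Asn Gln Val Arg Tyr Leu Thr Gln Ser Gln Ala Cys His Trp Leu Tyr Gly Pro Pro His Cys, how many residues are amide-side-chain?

5

The amide-side-chain residues are Asn (N) and Gln (Q).
Matching residues: Gln6, Asn8, Gln9, Gln15, Gln17.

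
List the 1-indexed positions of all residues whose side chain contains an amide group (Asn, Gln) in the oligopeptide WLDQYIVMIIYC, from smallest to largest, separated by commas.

4

Matching residues: Q4.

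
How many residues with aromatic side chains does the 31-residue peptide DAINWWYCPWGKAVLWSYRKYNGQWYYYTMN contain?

F, W, and Y each carry an aromatic ring on the side chain.
Matching residues: W5, W6, Y7, W10, W16, Y18, Y21, W25, Y26, Y27, Y28.

11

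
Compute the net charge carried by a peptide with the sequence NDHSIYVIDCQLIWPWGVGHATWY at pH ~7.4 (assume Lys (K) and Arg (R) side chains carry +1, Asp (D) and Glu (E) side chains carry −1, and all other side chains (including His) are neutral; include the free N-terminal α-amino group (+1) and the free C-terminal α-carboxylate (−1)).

-2

Positive (K, R): none → +0.
Negative (D, E): D2, D9 → −2.
The N-terminus (+1) and C-terminus (−1) cancel.
Net charge = (+0) + (−2) = −2.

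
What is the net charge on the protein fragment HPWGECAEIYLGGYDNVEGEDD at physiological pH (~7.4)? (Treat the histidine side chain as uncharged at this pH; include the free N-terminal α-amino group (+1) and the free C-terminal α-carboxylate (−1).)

-7

The side chains ionized at physiological pH are Lys/Arg (+1) and Asp/Glu (−1); with His treated as neutral, nothing else contributes.
Positive (K, R): none → +0.
Negative (D, E): E5, E8, D15, E18, E20, D21, D22 → −7.
The N-terminus (+1) and C-terminus (−1) cancel.
Net charge = (+0) + (−7) = −7.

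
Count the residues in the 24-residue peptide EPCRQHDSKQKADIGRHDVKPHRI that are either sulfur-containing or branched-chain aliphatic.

4

Sulfur-containing: C, M. Branched-chain aliphatic: I, L, V.
Sulfur-containing residues here: C3 (1).
Branched-chain aliphatic residues here: I14, V19, I24 (3).
The two groups share no amino acid, so total = 1 + 3 = 4.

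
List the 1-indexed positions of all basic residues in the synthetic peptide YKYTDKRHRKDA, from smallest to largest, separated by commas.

The basic amino acids are Lys (K), Arg (R), and His (H).
Matching residues: K2, K6, R7, H8, R9, K10.

2, 6, 7, 8, 9, 10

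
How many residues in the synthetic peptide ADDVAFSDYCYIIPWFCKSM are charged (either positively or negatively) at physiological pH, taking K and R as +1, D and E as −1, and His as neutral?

Charged side chains at pH ~7.4: K, R (positive); D, E (negative).
Matching residues: D2, D3, D8, K18.

4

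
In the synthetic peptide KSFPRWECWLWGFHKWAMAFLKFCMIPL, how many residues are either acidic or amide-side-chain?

1

Acidic: D, E. Amide-side-chain: N, Q.
Acidic residues here: E7 (1).
Amide-side-chain residues here: none (0).
The two groups share no amino acid, so total = 1 + 0 = 1.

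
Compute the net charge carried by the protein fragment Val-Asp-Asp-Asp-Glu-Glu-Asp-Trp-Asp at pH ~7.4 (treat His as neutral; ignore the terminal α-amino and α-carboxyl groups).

Near pH 7.4, K and R contribute +1 each, D and E contribute −1 each, and every other side chain (His included, as stated) is uncharged.
Positive (K, R): none → +0.
Negative (D, E): Asp2, Asp3, Asp4, Glu5, Glu6, Asp7, Asp9 → −7.
Net charge = (+0) + (−7) = −7.

-7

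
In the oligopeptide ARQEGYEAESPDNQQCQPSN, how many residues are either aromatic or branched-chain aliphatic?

1

Aromatic: F, W, Y. Branched-chain aliphatic: I, L, V.
Aromatic residues here: Y6 (1).
Branched-chain aliphatic residues here: none (0).
The two groups share no amino acid, so total = 1 + 0 = 1.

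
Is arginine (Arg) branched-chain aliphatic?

No

Valine (V), leucine (L), and isoleucine (I) are the branched-chain amino acids.
Arginine is not in this group.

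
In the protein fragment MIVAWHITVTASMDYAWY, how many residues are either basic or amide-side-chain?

Basic: H, K, R. Amide-side-chain: N, Q.
Basic residues here: H6 (1).
Amide-side-chain residues here: none (0).
The two groups share no amino acid, so total = 1 + 0 = 1.

1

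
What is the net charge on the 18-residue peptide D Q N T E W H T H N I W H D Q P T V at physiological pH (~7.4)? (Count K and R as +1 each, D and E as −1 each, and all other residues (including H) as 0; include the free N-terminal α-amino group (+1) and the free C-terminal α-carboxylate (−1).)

Positive (K, R): none → +0.
Negative (D, E): D1, E5, D14 → −3.
The N-terminus (+1) and C-terminus (−1) cancel.
Net charge = (+0) + (−3) = −3.

-3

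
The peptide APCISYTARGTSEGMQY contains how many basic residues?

1

K, R, and H are the three residues with basic side chains (ε-amine, guanidinium, and imidazole respectively).
Matching residues: R9.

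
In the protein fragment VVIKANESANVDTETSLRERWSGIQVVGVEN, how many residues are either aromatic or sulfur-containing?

1

Aromatic: F, W, Y. Sulfur-containing: C, M.
Aromatic residues here: W21 (1).
Sulfur-containing residues here: none (0).
The two groups share no amino acid, so total = 1 + 0 = 1.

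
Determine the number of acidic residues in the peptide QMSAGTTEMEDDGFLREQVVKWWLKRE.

The acidic residues are Asp (D) and Glu (E), whose side chains end in a carboxylate group.
Matching residues: E8, E10, D11, D12, E17, E27.

6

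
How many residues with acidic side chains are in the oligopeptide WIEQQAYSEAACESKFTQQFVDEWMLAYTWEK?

Only D (aspartate) and E (glutamate) carry a side-chain carboxylic acid.
Matching residues: E3, E9, E13, D22, E23, E31.

6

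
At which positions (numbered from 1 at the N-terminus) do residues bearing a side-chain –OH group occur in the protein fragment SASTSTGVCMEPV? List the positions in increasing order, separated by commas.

1, 3, 4, 5, 6

Serine (S), threonine (T), and tyrosine (Y) each carry a hydroxyl group on the side chain.
Matching residues: S1, S3, T4, S5, T6.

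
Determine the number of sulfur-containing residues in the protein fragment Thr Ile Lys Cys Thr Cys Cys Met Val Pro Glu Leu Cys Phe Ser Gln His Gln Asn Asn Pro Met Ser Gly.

6

The sulfur-bearing residues are cysteine (–SH) and methionine (–S–CH₃).
Matching residues: Cys4, Cys6, Cys7, Met8, Cys13, Met22.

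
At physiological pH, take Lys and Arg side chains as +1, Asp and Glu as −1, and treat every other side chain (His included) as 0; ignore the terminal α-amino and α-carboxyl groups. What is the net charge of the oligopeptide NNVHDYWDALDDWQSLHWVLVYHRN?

-3

Positive (K, R): R24 → +1.
Negative (D, E): D5, D8, D11, D12 → −4.
Net charge = (+1) + (−4) = −3.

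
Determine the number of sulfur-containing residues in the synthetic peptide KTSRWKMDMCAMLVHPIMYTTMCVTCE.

The sulfur-bearing residues are cysteine (–SH) and methionine (–S–CH₃).
Matching residues: M7, M9, C10, M12, M18, M22, C23, C26.

8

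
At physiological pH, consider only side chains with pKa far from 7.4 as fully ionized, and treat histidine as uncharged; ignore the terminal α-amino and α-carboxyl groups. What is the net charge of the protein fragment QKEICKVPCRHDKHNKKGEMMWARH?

At pH ~7.4 the Lys and Arg side chains are protonated (+1), the Asp and Glu side chains are deprotonated (−1), and with His taken as neutral all other side chains carry no charge.
Positive (K, R): K2, K6, R10, K13, K16, K17, R24 → +7.
Negative (D, E): E3, D12, E19 → −3.
Net charge = (+7) + (−3) = +4.

+4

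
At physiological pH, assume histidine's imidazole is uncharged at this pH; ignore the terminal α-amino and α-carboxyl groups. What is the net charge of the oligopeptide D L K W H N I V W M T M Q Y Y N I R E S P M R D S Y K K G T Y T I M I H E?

+1

At pH ~7.4 the Lys and Arg side chains are protonated (+1), the Asp and Glu side chains are deprotonated (−1), and with His taken as neutral all other side chains carry no charge.
Positive (K, R): K3, R18, R23, K27, K28 → +5.
Negative (D, E): D1, E19, D24, E37 → −4.
Net charge = (+5) + (−4) = +1.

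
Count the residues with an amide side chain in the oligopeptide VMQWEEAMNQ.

3

The amide-side-chain residues are Asn (N) and Gln (Q).
Matching residues: Q3, N9, Q10.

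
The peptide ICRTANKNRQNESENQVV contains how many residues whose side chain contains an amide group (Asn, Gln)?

6

Matching residues: N6, N8, Q10, N11, N15, Q16.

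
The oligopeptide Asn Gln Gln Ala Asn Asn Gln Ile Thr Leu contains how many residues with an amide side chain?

6

The amide-side-chain residues are Asn (N) and Gln (Q).
Matching residues: Asn1, Gln2, Gln3, Asn5, Asn6, Gln7.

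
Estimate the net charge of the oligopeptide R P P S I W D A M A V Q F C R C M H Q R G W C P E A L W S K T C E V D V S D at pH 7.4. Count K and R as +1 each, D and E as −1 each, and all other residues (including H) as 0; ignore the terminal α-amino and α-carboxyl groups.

Positive (K, R): R1, R15, R20, K30 → +4.
Negative (D, E): D7, E25, E33, D35, D38 → −5.
Net charge = (+4) + (−5) = −1.

-1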